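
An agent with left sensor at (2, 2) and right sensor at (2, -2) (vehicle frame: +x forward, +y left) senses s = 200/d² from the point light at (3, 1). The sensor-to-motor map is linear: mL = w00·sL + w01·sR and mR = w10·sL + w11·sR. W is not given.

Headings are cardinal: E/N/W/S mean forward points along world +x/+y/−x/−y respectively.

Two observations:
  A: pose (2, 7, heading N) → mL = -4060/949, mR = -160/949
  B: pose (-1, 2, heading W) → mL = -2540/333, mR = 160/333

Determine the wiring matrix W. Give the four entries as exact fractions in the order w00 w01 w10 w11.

obs A: pose=(2,7,N) → sL=200/73, sR=40/13, mL=-4060/949, mR=-160/949
obs B: pose=(-1,2,W) → sL=200/37, sR=40/9, mL=-2540/333, mR=160/333
sensor matrix S = [[200/73, 40/13], [200/37, 40/9]]; det S = -1408000/316017
solve [mL_A; mL_B] = S·[w00; w01] and [mR_A; mR_B] = S·[w10; w11]:
  w00 = -1, w01 = -1/2, w10 = 1/2, w11 = -1/2

-1 -1/2 1/2 -1/2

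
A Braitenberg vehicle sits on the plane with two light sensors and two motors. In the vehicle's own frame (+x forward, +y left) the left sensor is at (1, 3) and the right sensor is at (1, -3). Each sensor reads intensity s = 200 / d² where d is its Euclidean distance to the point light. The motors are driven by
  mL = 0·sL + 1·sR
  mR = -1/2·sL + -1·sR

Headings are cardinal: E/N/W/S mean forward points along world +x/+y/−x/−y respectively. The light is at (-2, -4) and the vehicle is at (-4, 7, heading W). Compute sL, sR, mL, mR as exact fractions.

200/73 40/41 40/41 -7020/2993

left sensor world pos  = (-5, 4); dL² = 73
right sensor world pos = (-5, 10); dR² = 205
sL = 200/73 = 200/73
sR = 200/205 = 40/41
mL = 0·sL + 1·sR = 40/41
mR = -1/2·sL + -1·sR = -7020/2993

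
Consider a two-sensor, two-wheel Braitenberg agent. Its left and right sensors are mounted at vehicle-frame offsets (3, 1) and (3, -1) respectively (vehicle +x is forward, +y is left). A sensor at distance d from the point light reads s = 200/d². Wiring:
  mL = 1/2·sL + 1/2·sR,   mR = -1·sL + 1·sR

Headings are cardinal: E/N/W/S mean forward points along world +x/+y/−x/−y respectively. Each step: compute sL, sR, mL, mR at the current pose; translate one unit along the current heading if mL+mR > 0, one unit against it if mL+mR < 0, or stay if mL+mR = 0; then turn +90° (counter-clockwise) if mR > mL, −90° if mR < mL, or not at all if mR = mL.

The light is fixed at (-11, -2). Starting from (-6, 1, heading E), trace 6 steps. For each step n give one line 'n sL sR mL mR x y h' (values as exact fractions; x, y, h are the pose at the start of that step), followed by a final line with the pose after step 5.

n=0: pose=(-6,1,E); sL=5/2, sR=50/17; mL=185/68, mR=15/34; mL+mR=215/68 → advance +1; mR−mL=-155/68 → turn -1·90°
n=1: pose=(-5,1,S); sL=200/49, sR=8; mL=296/49, mR=192/49; mL+mR=488/49 → advance +1; mR−mL=-104/49 → turn -1·90°
n=2: pose=(-5,0,W); sL=20, sR=100/9; mL=140/9, mR=-80/9; mL+mR=20/3 → advance +1; mR−mL=-220/9 → turn -1·90°
n=3: pose=(-6,0,N); sL=200/41, sR=200/61; mL=10200/2501, mR=-4000/2501; mL+mR=6200/2501 → advance +1; mR−mL=-14200/2501 → turn -1·90°
n=4: pose=(-6,1,E); sL=5/2, sR=50/17; mL=185/68, mR=15/34; mL+mR=215/68 → advance +1; mR−mL=-155/68 → turn -1·90°
n=5: pose=(-5,1,S); sL=200/49, sR=8; mL=296/49, mR=192/49; mL+mR=488/49 → advance +1; mR−mL=-104/49 → turn -1·90°

0 5/2 50/17 185/68 15/34 -6 1 E
1 200/49 8 296/49 192/49 -5 1 S
2 20 100/9 140/9 -80/9 -5 0 W
3 200/41 200/61 10200/2501 -4000/2501 -6 0 N
4 5/2 50/17 185/68 15/34 -6 1 E
5 200/49 8 296/49 192/49 -5 1 S
final -5 0 W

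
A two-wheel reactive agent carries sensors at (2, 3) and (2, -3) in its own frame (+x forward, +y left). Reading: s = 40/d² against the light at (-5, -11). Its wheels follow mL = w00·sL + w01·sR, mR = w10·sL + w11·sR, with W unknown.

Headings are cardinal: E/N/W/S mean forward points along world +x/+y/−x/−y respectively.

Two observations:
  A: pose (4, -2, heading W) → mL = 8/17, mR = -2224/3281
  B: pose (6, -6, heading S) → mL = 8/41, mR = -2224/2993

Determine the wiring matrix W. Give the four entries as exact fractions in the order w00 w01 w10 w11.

1 0 -1 -1

obs A: pose=(4,-2,W) → sL=8/17, sR=40/193, mL=8/17, mR=-2224/3281
obs B: pose=(6,-6,S) → sL=8/41, sR=40/73, mL=8/41, mR=-2224/2993
sensor matrix S = [[8/17, 40/193], [8/41, 40/73]]; det S = 2135040/9820033
solve [mL_A; mL_B] = S·[w00; w01] and [mR_A; mR_B] = S·[w10; w11]:
  w00 = 1, w01 = 0, w10 = -1, w11 = -1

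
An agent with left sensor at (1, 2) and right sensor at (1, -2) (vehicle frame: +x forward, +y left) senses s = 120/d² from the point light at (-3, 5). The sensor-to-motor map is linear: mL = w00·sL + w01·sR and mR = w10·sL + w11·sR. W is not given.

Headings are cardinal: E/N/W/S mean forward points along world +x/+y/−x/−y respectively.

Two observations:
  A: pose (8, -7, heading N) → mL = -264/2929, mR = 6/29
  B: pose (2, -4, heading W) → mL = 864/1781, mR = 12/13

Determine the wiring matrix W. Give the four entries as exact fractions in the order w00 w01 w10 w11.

-1/2 1/2 0 1/2

obs A: pose=(8,-7,N) → sL=60/101, sR=12/29, mL=-264/2929, mR=6/29
obs B: pose=(2,-4,W) → sL=120/137, sR=24/13, mL=864/1781, mR=12/13
sensor matrix S = [[60/101, 12/29], [120/137, 24/13]]; det S = 3830400/5216549
solve [mL_A; mL_B] = S·[w00; w01] and [mR_A; mR_B] = S·[w10; w11]:
  w00 = -1/2, w01 = 1/2, w10 = 0, w11 = 1/2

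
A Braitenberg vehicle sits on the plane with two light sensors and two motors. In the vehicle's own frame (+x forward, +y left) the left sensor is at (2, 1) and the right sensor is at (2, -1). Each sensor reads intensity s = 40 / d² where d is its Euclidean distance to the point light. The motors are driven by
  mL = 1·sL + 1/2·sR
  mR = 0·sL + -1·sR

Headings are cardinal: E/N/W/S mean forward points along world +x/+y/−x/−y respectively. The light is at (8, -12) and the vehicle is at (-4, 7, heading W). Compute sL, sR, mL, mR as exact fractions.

left sensor world pos  = (-6, 6); dL² = 520
right sensor world pos = (-6, 8); dR² = 596
sL = 40/520 = 1/13
sR = 40/596 = 10/149
mL = 1·sL + 1/2·sR = 214/1937
mR = 0·sL + -1·sR = -10/149

1/13 10/149 214/1937 -10/149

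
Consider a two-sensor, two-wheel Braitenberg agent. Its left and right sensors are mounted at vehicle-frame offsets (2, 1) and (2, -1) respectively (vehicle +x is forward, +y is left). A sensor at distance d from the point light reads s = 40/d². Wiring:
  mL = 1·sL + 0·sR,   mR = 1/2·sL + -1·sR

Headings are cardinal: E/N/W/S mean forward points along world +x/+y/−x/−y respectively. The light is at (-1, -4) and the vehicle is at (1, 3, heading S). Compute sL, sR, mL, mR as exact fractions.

20/17 20/13 20/17 -210/221

left sensor world pos  = (2, 1); dL² = 34
right sensor world pos = (0, 1); dR² = 26
sL = 40/34 = 20/17
sR = 40/26 = 20/13
mL = 1·sL + 0·sR = 20/17
mR = 1/2·sL + -1·sR = -210/221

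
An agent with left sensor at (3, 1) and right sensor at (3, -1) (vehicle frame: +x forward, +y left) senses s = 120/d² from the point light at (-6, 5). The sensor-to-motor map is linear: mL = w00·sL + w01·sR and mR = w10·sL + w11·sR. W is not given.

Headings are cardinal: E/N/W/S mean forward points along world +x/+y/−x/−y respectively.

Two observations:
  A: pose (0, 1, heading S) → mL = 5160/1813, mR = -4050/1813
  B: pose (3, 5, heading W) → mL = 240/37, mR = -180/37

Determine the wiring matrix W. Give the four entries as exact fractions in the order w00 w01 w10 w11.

obs A: pose=(0,1,S) → sL=60/49, sR=60/37, mL=5160/1813, mR=-4050/1813
obs B: pose=(3,5,W) → sL=120/37, sR=120/37, mL=240/37, mR=-180/37
sensor matrix S = [[60/49, 60/37], [120/37, 120/37]]; det S = -86400/67081
solve [mL_A; mL_B] = S·[w00; w01] and [mR_A; mR_B] = S·[w10; w11]:
  w00 = 1, w01 = 1, w10 = -1/2, w11 = -1

1 1 -1/2 -1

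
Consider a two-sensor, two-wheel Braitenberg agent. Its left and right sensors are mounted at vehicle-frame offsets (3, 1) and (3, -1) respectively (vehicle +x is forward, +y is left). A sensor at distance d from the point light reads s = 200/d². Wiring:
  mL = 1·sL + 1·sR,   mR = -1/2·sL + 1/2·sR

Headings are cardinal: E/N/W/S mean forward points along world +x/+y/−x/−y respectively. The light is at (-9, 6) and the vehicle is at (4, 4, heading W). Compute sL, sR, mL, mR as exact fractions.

left sensor world pos  = (1, 3); dL² = 109
right sensor world pos = (1, 5); dR² = 101
sL = 200/109 = 200/109
sR = 200/101 = 200/101
mL = 1·sL + 1·sR = 42000/11009
mR = -1/2·sL + 1/2·sR = 800/11009

200/109 200/101 42000/11009 800/11009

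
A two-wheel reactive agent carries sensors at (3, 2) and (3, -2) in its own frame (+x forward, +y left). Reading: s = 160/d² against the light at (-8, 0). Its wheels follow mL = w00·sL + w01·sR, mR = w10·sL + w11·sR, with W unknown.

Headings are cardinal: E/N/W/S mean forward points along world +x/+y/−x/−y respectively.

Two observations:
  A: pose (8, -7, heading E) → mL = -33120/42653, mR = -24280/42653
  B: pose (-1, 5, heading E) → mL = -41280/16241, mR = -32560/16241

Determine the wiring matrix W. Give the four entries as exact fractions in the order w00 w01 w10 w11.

obs A: pose=(8,-7,E) → sL=80/193, sR=80/221, mL=-33120/42653, mR=-24280/42653
obs B: pose=(-1,5,E) → sL=160/149, sR=160/109, mL=-41280/16241, mR=-32560/16241
sensor matrix S = [[80/193, 80/221], [160/149, 160/109]]; det S = 152217600/692727373
solve [mL_A; mL_B] = S·[w00; w01] and [mR_A; mR_B] = S·[w10; w11]:
  w00 = -1, w01 = -1, w10 = -1/2, w11 = -1

-1 -1 -1/2 -1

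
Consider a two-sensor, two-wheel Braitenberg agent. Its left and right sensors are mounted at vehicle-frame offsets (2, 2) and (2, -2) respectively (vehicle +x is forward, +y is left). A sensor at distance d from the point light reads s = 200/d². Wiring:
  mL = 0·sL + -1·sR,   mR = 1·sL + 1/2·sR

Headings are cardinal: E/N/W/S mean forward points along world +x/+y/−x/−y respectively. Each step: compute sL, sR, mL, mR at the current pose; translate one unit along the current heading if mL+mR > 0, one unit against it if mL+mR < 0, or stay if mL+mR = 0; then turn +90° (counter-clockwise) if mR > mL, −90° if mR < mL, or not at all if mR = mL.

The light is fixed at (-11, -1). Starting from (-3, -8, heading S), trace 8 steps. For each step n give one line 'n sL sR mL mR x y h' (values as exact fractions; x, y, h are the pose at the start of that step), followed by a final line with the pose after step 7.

0 200/181 200/117 -200/117 41500/21177 -3 -8 S
1 25/17 1 -1 67/34 -3 -9 E
2 40/17 200/157 -200/157 7980/2669 -2 -9 N
3 20/13 100/37 -100/37 1390/481 -2 -8 W
4 200/181 200/117 -200/117 41500/21177 -3 -8 S
5 25/17 1 -1 67/34 -3 -9 E
6 40/17 200/157 -200/157 7980/2669 -2 -9 N
7 20/13 100/37 -100/37 1390/481 -2 -8 W
final -3 -8 S

n=0: pose=(-3,-8,S); sL=200/181, sR=200/117; mL=-200/117, mR=41500/21177; mL+mR=5300/21177 → advance +1; mR−mL=25900/7059 → turn +1·90°
n=1: pose=(-3,-9,E); sL=25/17, sR=1; mL=-1, mR=67/34; mL+mR=33/34 → advance +1; mR−mL=101/34 → turn +1·90°
n=2: pose=(-2,-9,N); sL=40/17, sR=200/157; mL=-200/157, mR=7980/2669; mL+mR=4580/2669 → advance +1; mR−mL=11380/2669 → turn +1·90°
n=3: pose=(-2,-8,W); sL=20/13, sR=100/37; mL=-100/37, mR=1390/481; mL+mR=90/481 → advance +1; mR−mL=2690/481 → turn +1·90°
n=4: pose=(-3,-8,S); sL=200/181, sR=200/117; mL=-200/117, mR=41500/21177; mL+mR=5300/21177 → advance +1; mR−mL=25900/7059 → turn +1·90°
n=5: pose=(-3,-9,E); sL=25/17, sR=1; mL=-1, mR=67/34; mL+mR=33/34 → advance +1; mR−mL=101/34 → turn +1·90°
n=6: pose=(-2,-9,N); sL=40/17, sR=200/157; mL=-200/157, mR=7980/2669; mL+mR=4580/2669 → advance +1; mR−mL=11380/2669 → turn +1·90°
n=7: pose=(-2,-8,W); sL=20/13, sR=100/37; mL=-100/37, mR=1390/481; mL+mR=90/481 → advance +1; mR−mL=2690/481 → turn +1·90°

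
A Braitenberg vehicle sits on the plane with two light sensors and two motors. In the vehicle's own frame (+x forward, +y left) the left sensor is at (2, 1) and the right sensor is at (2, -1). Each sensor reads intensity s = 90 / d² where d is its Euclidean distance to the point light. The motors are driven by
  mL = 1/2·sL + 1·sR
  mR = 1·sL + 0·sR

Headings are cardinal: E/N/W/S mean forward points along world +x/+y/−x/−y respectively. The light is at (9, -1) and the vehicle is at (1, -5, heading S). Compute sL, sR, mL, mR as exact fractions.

left sensor world pos  = (2, -7); dL² = 85
right sensor world pos = (0, -7); dR² = 117
sL = 90/85 = 18/17
sR = 90/117 = 10/13
mL = 1/2·sL + 1·sR = 287/221
mR = 1·sL + 0·sR = 18/17

18/17 10/13 287/221 18/17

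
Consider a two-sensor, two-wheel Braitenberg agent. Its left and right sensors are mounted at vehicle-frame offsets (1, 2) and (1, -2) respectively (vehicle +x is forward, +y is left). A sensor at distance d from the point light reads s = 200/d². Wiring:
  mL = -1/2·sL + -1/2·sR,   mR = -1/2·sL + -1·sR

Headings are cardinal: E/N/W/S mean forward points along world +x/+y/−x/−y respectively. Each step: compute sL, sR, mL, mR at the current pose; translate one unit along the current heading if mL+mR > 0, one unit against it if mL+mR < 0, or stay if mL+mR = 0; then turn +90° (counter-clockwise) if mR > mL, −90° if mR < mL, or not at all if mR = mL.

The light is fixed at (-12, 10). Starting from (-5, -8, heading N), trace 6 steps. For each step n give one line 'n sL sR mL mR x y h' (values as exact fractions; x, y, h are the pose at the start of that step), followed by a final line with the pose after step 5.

n=0: pose=(-5,-8,N); sL=100/157, sR=20/37; mL=-3420/5809, mR=-4990/5809; mL+mR=-8410/5809 → advance -1; mR−mL=-10/37 → turn -1·90°
n=1: pose=(-5,-9,E); sL=200/353, sR=40/101; mL=-17160/35653, mR=-24220/35653; mL+mR=-41380/35653 → advance -1; mR−mL=-20/101 → turn -1·90°
n=2: pose=(-6,-9,S); sL=25/58, sR=25/52; mL=-1375/3016, mR=-525/754; mL+mR=-3475/3016 → advance -1; mR−mL=-25/104 → turn -1·90°
n=3: pose=(-6,-8,W); sL=8/17, sR=200/281; mL=-2824/4777, mR=-4524/4777; mL+mR=-7348/4777 → advance -1; mR−mL=-100/281 → turn -1·90°
n=4: pose=(-5,-8,N); sL=100/157, sR=20/37; mL=-3420/5809, mR=-4990/5809; mL+mR=-8410/5809 → advance -1; mR−mL=-10/37 → turn -1·90°
n=5: pose=(-5,-9,E); sL=200/353, sR=40/101; mL=-17160/35653, mR=-24220/35653; mL+mR=-41380/35653 → advance -1; mR−mL=-20/101 → turn -1·90°

0 100/157 20/37 -3420/5809 -4990/5809 -5 -8 N
1 200/353 40/101 -17160/35653 -24220/35653 -5 -9 E
2 25/58 25/52 -1375/3016 -525/754 -6 -9 S
3 8/17 200/281 -2824/4777 -4524/4777 -6 -8 W
4 100/157 20/37 -3420/5809 -4990/5809 -5 -8 N
5 200/353 40/101 -17160/35653 -24220/35653 -5 -9 E
final -6 -9 S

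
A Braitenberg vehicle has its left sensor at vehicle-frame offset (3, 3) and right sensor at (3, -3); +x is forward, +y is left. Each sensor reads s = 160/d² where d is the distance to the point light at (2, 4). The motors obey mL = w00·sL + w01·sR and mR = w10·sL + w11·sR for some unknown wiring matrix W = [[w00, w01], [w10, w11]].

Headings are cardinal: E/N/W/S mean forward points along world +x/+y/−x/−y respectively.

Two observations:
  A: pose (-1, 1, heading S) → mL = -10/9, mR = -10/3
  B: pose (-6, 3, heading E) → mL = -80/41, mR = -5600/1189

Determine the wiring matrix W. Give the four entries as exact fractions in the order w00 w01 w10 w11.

0 -1/2 -1/2 -1/2

obs A: pose=(-1,1,S) → sL=40/9, sR=20/9, mL=-10/9, mR=-10/3
obs B: pose=(-6,3,E) → sL=160/29, sR=160/41, mL=-80/41, mR=-5600/1189
sensor matrix S = [[40/9, 20/9], [160/29, 160/41]]; det S = 54400/10701
solve [mL_A; mL_B] = S·[w00; w01] and [mR_A; mR_B] = S·[w10; w11]:
  w00 = 0, w01 = -1/2, w10 = -1/2, w11 = -1/2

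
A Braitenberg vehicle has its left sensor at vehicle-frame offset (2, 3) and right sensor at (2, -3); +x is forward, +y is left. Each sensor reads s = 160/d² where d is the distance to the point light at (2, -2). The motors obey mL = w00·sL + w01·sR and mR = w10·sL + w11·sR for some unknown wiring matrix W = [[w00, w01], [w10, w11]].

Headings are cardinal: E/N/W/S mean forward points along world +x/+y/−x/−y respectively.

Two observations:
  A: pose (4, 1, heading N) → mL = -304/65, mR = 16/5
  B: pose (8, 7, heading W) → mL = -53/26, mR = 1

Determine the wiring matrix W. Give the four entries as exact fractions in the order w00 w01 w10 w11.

-1/2 -1/2 0 1

obs A: pose=(4,1,N) → sL=80/13, sR=16/5, mL=-304/65, mR=16/5
obs B: pose=(8,7,W) → sL=40/13, sR=1, mL=-53/26, mR=1
sensor matrix S = [[80/13, 16/5], [40/13, 1]]; det S = -48/13
solve [mL_A; mL_B] = S·[w00; w01] and [mR_A; mR_B] = S·[w10; w11]:
  w00 = -1/2, w01 = -1/2, w10 = 0, w11 = 1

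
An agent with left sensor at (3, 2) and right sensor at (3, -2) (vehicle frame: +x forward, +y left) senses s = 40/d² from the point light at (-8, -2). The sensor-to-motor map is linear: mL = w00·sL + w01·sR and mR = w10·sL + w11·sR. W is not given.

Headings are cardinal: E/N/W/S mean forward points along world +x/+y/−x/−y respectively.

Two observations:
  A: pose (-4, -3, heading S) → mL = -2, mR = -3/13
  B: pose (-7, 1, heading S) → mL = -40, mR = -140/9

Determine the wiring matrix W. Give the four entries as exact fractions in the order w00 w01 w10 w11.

obs A: pose=(-4,-3,S) → sL=10/13, sR=2, mL=-2, mR=-3/13
obs B: pose=(-7,1,S) → sL=40/9, sR=40, mL=-40, mR=-140/9
sensor matrix S = [[10/13, 2], [40/9, 40]]; det S = 2560/117
solve [mL_A; mL_B] = S·[w00; w01] and [mR_A; mR_B] = S·[w10; w11]:
  w00 = 0, w01 = -1, w10 = 1, w11 = -1/2

0 -1 1 -1/2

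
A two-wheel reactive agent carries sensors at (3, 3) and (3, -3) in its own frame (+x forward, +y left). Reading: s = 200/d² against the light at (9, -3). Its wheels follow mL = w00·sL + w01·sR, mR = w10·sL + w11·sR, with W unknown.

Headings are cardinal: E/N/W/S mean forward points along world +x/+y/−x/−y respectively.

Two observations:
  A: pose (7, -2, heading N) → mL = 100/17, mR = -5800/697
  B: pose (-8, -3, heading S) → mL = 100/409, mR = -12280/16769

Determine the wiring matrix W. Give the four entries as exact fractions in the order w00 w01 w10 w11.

obs A: pose=(7,-2,N) → sL=200/41, sR=200/17, mL=100/17, mR=-5800/697
obs B: pose=(-8,-3,S) → sL=40/41, sR=200/409, mL=100/409, mR=-12280/16769
sensor matrix S = [[200/41, 200/17], [40/41, 200/409]]; det S = -2592000/285073
solve [mL_A; mL_B] = S·[w00; w01] and [mR_A; mR_B] = S·[w10; w11]:
  w00 = 0, w01 = 1/2, w10 = -1/2, w11 = -1/2

0 1/2 -1/2 -1/2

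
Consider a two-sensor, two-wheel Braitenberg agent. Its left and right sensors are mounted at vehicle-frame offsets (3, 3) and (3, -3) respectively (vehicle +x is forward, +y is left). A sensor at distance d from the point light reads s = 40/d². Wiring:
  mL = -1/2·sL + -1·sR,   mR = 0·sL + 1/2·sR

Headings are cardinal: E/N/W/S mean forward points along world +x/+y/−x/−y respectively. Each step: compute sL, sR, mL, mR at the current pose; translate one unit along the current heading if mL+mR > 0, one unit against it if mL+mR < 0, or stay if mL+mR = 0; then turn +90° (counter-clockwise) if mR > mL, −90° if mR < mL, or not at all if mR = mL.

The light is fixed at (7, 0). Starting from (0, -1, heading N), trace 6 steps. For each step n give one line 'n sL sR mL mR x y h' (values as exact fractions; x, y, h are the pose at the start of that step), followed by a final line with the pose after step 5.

n=0: pose=(0,-1,N); sL=5/13, sR=2; mL=-57/26, mR=1; mL+mR=-31/26 → advance -1; mR−mL=83/26 → turn +1·90°
n=1: pose=(0,-2,W); sL=8/25, sR=40/101; mL=-1404/2525, mR=20/101; mL+mR=-904/2525 → advance -1; mR−mL=1904/2525 → turn +1·90°
n=2: pose=(1,-2,S); sL=20/17, sR=20/53; mL=-870/901, mR=10/53; mL+mR=-700/901 → advance -1; mR−mL=1040/901 → turn +1·90°
n=3: pose=(1,-1,E); sL=40/13, sR=8/5; mL=-204/65, mR=4/5; mL+mR=-152/65 → advance -1; mR−mL=256/65 → turn +1·90°
n=4: pose=(0,-1,N); sL=5/13, sR=2; mL=-57/26, mR=1; mL+mR=-31/26 → advance -1; mR−mL=83/26 → turn +1·90°
n=5: pose=(0,-2,W); sL=8/25, sR=40/101; mL=-1404/2525, mR=20/101; mL+mR=-904/2525 → advance -1; mR−mL=1904/2525 → turn +1·90°

0 5/13 2 -57/26 1 0 -1 N
1 8/25 40/101 -1404/2525 20/101 0 -2 W
2 20/17 20/53 -870/901 10/53 1 -2 S
3 40/13 8/5 -204/65 4/5 1 -1 E
4 5/13 2 -57/26 1 0 -1 N
5 8/25 40/101 -1404/2525 20/101 0 -2 W
final 1 -2 S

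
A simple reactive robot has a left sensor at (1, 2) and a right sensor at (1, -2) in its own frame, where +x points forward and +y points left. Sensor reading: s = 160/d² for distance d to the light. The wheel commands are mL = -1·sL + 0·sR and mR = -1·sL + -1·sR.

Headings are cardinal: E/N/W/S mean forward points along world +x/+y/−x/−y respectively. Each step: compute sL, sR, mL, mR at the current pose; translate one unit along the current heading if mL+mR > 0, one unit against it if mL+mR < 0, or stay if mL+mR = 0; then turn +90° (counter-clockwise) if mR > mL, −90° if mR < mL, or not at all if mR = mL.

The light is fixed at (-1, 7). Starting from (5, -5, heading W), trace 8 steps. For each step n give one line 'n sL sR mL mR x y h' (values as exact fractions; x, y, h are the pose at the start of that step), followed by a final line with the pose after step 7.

n=0: pose=(5,-5,W); sL=160/221, sR=32/25; mL=-160/221, mR=-11072/5525; mL+mR=-15072/5525 → advance -1; mR−mL=-32/25 → turn -1·90°
n=1: pose=(6,-5,N); sL=80/73, sR=80/101; mL=-80/73, mR=-13920/7373; mL+mR=-22000/7373 → advance -1; mR−mL=-80/101 → turn -1·90°
n=2: pose=(6,-6,E); sL=32/37, sR=160/289; mL=-32/37, mR=-15168/10693; mL+mR=-24416/10693 → advance -1; mR−mL=-160/289 → turn -1·90°
n=3: pose=(5,-6,S); sL=8/13, sR=40/53; mL=-8/13, mR=-944/689; mL+mR=-1368/689 → advance -1; mR−mL=-40/53 → turn -1·90°
n=4: pose=(5,-5,W); sL=160/221, sR=32/25; mL=-160/221, mR=-11072/5525; mL+mR=-15072/5525 → advance -1; mR−mL=-32/25 → turn -1·90°
n=5: pose=(6,-5,N); sL=80/73, sR=80/101; mL=-80/73, mR=-13920/7373; mL+mR=-22000/7373 → advance -1; mR−mL=-80/101 → turn -1·90°
n=6: pose=(6,-6,E); sL=32/37, sR=160/289; mL=-32/37, mR=-15168/10693; mL+mR=-24416/10693 → advance -1; mR−mL=-160/289 → turn -1·90°
n=7: pose=(5,-6,S); sL=8/13, sR=40/53; mL=-8/13, mR=-944/689; mL+mR=-1368/689 → advance -1; mR−mL=-40/53 → turn -1·90°

0 160/221 32/25 -160/221 -11072/5525 5 -5 W
1 80/73 80/101 -80/73 -13920/7373 6 -5 N
2 32/37 160/289 -32/37 -15168/10693 6 -6 E
3 8/13 40/53 -8/13 -944/689 5 -6 S
4 160/221 32/25 -160/221 -11072/5525 5 -5 W
5 80/73 80/101 -80/73 -13920/7373 6 -5 N
6 32/37 160/289 -32/37 -15168/10693 6 -6 E
7 8/13 40/53 -8/13 -944/689 5 -6 S
final 5 -5 W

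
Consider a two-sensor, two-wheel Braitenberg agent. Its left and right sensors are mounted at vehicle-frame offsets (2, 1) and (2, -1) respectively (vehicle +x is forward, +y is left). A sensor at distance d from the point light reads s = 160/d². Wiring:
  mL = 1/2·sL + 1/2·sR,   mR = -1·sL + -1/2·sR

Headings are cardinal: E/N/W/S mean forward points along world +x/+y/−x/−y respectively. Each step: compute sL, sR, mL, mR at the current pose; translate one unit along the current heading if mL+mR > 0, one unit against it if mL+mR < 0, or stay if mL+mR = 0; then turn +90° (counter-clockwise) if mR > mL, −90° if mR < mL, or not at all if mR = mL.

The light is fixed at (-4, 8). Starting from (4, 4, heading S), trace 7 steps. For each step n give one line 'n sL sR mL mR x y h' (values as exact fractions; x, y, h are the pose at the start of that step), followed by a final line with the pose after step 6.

0 160/117 32/17 3232/1989 -4592/1989 4 4 S
1 40/13 4 46/13 -66/13 4 5 W
2 32/13 160/101 2656/1313 -4272/1313 5 5 N
3 16/13 80/73 1104/949 -1688/949 5 4 E
4 160/117 32/17 3232/1989 -4592/1989 4 4 S
5 40/13 4 46/13 -66/13 4 5 W
6 32/13 160/101 2656/1313 -4272/1313 5 5 N
final 5 4 E

n=0: pose=(4,4,S); sL=160/117, sR=32/17; mL=3232/1989, mR=-4592/1989; mL+mR=-80/117 → advance -1; mR−mL=-2608/663 → turn -1·90°
n=1: pose=(4,5,W); sL=40/13, sR=4; mL=46/13, mR=-66/13; mL+mR=-20/13 → advance -1; mR−mL=-112/13 → turn -1·90°
n=2: pose=(5,5,N); sL=32/13, sR=160/101; mL=2656/1313, mR=-4272/1313; mL+mR=-16/13 → advance -1; mR−mL=-6928/1313 → turn -1·90°
n=3: pose=(5,4,E); sL=16/13, sR=80/73; mL=1104/949, mR=-1688/949; mL+mR=-8/13 → advance -1; mR−mL=-2792/949 → turn -1·90°
n=4: pose=(4,4,S); sL=160/117, sR=32/17; mL=3232/1989, mR=-4592/1989; mL+mR=-80/117 → advance -1; mR−mL=-2608/663 → turn -1·90°
n=5: pose=(4,5,W); sL=40/13, sR=4; mL=46/13, mR=-66/13; mL+mR=-20/13 → advance -1; mR−mL=-112/13 → turn -1·90°
n=6: pose=(5,5,N); sL=32/13, sR=160/101; mL=2656/1313, mR=-4272/1313; mL+mR=-16/13 → advance -1; mR−mL=-6928/1313 → turn -1·90°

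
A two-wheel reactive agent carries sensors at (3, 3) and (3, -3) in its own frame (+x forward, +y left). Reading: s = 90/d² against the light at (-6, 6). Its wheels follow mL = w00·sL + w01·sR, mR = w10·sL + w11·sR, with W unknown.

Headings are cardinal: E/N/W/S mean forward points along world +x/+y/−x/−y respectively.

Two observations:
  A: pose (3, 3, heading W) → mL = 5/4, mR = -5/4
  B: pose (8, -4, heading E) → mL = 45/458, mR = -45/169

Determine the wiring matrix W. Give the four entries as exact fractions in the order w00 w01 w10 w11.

0 1/2 -1 0

obs A: pose=(3,3,W) → sL=5/4, sR=5/2, mL=5/4, mR=-5/4
obs B: pose=(8,-4,E) → sL=45/169, sR=45/229, mL=45/458, mR=-45/169
sensor matrix S = [[5/4, 5/2], [45/169, 45/229]]; det S = -65025/154804
solve [mL_A; mL_B] = S·[w00; w01] and [mR_A; mR_B] = S·[w10; w11]:
  w00 = 0, w01 = 1/2, w10 = -1, w11 = 0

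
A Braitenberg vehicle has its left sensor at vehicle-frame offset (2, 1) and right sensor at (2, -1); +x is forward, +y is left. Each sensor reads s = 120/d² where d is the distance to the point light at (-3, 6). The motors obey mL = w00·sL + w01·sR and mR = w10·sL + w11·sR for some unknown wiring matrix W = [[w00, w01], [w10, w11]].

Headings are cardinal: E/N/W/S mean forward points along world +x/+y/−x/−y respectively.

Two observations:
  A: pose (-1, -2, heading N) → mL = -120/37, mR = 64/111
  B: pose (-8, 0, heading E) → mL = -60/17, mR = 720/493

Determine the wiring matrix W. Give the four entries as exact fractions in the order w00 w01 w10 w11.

-1 0 1 -1

obs A: pose=(-1,-2,N) → sL=120/37, sR=8/3, mL=-120/37, mR=64/111
obs B: pose=(-8,0,E) → sL=60/17, sR=60/29, mL=-60/17, mR=720/493
sensor matrix S = [[120/37, 8/3], [60/17, 60/29]]; det S = -49280/18241
solve [mL_A; mL_B] = S·[w00; w01] and [mR_A; mR_B] = S·[w10; w11]:
  w00 = -1, w01 = 0, w10 = 1, w11 = -1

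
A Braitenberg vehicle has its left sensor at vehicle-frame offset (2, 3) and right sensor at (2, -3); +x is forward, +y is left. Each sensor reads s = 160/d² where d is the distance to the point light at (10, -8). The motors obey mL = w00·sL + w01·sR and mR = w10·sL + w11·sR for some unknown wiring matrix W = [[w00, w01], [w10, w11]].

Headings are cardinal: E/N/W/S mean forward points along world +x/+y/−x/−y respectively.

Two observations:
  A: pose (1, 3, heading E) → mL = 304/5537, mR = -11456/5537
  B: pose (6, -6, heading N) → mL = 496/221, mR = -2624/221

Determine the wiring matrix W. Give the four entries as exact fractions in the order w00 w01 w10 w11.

-1 1/2 -1 -1

obs A: pose=(1,3,E) → sL=32/49, sR=160/113, mL=304/5537, mR=-11456/5537
obs B: pose=(6,-6,N) → sL=32/13, sR=160/17, mL=496/221, mR=-2624/221
sensor matrix S = [[32/49, 160/113], [32/13, 160/17]]; det S = 3256320/1223677
solve [mL_A; mL_B] = S·[w00; w01] and [mR_A; mR_B] = S·[w10; w11]:
  w00 = -1, w01 = 1/2, w10 = -1, w11 = -1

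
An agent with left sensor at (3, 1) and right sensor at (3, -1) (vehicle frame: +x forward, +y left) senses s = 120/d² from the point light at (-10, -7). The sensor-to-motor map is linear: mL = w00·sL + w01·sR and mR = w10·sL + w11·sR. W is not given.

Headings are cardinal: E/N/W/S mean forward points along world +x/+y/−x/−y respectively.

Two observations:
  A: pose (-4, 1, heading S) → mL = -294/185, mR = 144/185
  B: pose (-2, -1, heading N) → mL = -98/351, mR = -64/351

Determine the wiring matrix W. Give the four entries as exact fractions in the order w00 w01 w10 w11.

1/2 -1 -1 1

obs A: pose=(-4,1,S) → sL=60/37, sR=12/5, mL=-294/185, mR=144/185
obs B: pose=(-2,-1,N) → sL=12/13, sR=20/27, mL=-98/351, mR=-64/351
sensor matrix S = [[60/37, 12/5], [12/13, 20/27]]; det S = -21952/21645
solve [mL_A; mL_B] = S·[w00; w01] and [mR_A; mR_B] = S·[w10; w11]:
  w00 = 1/2, w01 = -1, w10 = -1, w11 = 1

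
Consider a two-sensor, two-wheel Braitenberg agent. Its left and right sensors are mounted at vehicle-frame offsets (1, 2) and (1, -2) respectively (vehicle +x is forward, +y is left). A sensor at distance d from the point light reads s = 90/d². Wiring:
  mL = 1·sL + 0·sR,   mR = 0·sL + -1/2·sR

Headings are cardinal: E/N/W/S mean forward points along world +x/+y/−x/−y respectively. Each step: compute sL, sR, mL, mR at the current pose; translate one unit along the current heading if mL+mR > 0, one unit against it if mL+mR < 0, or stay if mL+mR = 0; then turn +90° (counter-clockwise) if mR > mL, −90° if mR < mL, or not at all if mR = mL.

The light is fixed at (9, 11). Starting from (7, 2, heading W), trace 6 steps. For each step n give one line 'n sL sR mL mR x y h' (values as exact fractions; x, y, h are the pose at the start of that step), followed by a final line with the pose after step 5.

n=0: pose=(7,2,W); sL=9/13, sR=45/29; mL=9/13, mR=-45/58; mL+mR=-63/754 → advance -1; mR−mL=-1107/754 → turn -1·90°
n=1: pose=(8,2,N); sL=90/73, sR=18/13; mL=90/73, mR=-9/13; mL+mR=513/949 → advance +1; mR−mL=-1827/949 → turn -1·90°
n=2: pose=(8,3,E); sL=5/2, sR=9/10; mL=5/2, mR=-9/20; mL+mR=41/20 → advance +1; mR−mL=-59/20 → turn -1·90°
n=3: pose=(9,3,S); sL=18/17, sR=18/17; mL=18/17, mR=-9/17; mL+mR=9/17 → advance +1; mR−mL=-27/17 → turn -1·90°
n=4: pose=(9,2,W); sL=45/61, sR=9/5; mL=45/61, mR=-9/10; mL+mR=-99/610 → advance -1; mR−mL=-999/610 → turn -1·90°
n=5: pose=(10,2,N); sL=18/13, sR=90/73; mL=18/13, mR=-45/73; mL+mR=729/949 → advance +1; mR−mL=-1899/949 → turn -1·90°

0 9/13 45/29 9/13 -45/58 7 2 W
1 90/73 18/13 90/73 -9/13 8 2 N
2 5/2 9/10 5/2 -9/20 8 3 E
3 18/17 18/17 18/17 -9/17 9 3 S
4 45/61 9/5 45/61 -9/10 9 2 W
5 18/13 90/73 18/13 -45/73 10 2 N
final 10 3 E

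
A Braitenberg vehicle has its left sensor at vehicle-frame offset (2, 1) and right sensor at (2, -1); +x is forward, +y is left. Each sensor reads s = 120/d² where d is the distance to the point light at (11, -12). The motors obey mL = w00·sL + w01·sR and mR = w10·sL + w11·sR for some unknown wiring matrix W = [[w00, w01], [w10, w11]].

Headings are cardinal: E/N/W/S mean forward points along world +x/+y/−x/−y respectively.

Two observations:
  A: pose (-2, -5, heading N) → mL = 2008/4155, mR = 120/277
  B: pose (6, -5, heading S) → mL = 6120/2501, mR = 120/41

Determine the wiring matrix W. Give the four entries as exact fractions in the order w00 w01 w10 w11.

obs A: pose=(-2,-5,N) → sL=120/277, sR=8/15, mL=2008/4155, mR=120/277
obs B: pose=(6,-5,S) → sL=120/41, sR=120/61, mL=6120/2501, mR=120/41
sensor matrix S = [[120/277, 8/15], [120/41, 120/61]]; det S = -491008/692777
solve [mL_A; mL_B] = S·[w00; w01] and [mR_A; mR_B] = S·[w10; w11]:
  w00 = 1/2, w01 = 1/2, w10 = 1, w11 = 0

1/2 1/2 1 0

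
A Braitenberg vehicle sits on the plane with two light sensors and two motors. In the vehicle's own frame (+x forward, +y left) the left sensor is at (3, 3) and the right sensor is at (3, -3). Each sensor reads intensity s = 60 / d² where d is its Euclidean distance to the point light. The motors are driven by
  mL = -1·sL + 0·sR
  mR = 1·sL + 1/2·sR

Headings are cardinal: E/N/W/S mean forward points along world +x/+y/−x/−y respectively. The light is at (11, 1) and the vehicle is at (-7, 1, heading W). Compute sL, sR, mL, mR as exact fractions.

left sensor world pos  = (-10, -2); dL² = 450
right sensor world pos = (-10, 4); dR² = 450
sL = 60/450 = 2/15
sR = 60/450 = 2/15
mL = -1·sL + 0·sR = -2/15
mR = 1·sL + 1/2·sR = 1/5

2/15 2/15 -2/15 1/5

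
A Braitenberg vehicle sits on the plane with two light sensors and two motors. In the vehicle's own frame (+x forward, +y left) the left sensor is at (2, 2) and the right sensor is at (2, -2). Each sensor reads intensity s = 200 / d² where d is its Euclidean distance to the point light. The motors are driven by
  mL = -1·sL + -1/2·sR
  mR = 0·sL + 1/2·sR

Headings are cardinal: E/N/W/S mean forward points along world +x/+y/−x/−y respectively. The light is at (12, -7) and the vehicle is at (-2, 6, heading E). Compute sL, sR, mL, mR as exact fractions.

left sensor world pos  = (0, 8); dL² = 369
right sensor world pos = (0, 4); dR² = 265
sL = 200/369 = 200/369
sR = 200/265 = 40/53
mL = -1·sL + -1/2·sR = -17980/19557
mR = 0·sL + 1/2·sR = 20/53

200/369 40/53 -17980/19557 20/53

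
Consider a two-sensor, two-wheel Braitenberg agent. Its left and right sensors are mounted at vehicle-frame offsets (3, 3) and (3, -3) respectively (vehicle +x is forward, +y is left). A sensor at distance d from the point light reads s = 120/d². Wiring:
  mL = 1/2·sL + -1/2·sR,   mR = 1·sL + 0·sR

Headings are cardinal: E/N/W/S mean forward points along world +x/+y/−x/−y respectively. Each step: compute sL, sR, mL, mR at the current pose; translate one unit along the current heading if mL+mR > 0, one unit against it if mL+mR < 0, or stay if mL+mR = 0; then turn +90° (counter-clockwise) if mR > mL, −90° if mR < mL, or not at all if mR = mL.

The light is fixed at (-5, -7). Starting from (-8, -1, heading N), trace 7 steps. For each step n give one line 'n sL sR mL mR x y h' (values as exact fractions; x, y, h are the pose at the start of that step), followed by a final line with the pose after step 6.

0 40/39 40/27 -80/351 40/39 -8 -1 N
1 30/13 15/17 315/442 30/13 -8 0 W
2 120/17 24/13 576/221 120/17 -9 0 S
3 60/41 12 -216/41 60/41 -9 -1 E
4 24/29 24/17 -144/493 24/29 -10 -1 N
5 3/2 30/41 63/164 3/2 -10 0 W
6 24/5 120/97 864/485 24/5 -11 0 S
final -11 -1 E

n=0: pose=(-8,-1,N); sL=40/39, sR=40/27; mL=-80/351, mR=40/39; mL+mR=280/351 → advance +1; mR−mL=440/351 → turn +1·90°
n=1: pose=(-8,0,W); sL=30/13, sR=15/17; mL=315/442, mR=30/13; mL+mR=1335/442 → advance +1; mR−mL=705/442 → turn +1·90°
n=2: pose=(-9,0,S); sL=120/17, sR=24/13; mL=576/221, mR=120/17; mL+mR=2136/221 → advance +1; mR−mL=984/221 → turn +1·90°
n=3: pose=(-9,-1,E); sL=60/41, sR=12; mL=-216/41, mR=60/41; mL+mR=-156/41 → advance -1; mR−mL=276/41 → turn +1·90°
n=4: pose=(-10,-1,N); sL=24/29, sR=24/17; mL=-144/493, mR=24/29; mL+mR=264/493 → advance +1; mR−mL=552/493 → turn +1·90°
n=5: pose=(-10,0,W); sL=3/2, sR=30/41; mL=63/164, mR=3/2; mL+mR=309/164 → advance +1; mR−mL=183/164 → turn +1·90°
n=6: pose=(-11,0,S); sL=24/5, sR=120/97; mL=864/485, mR=24/5; mL+mR=3192/485 → advance +1; mR−mL=1464/485 → turn +1·90°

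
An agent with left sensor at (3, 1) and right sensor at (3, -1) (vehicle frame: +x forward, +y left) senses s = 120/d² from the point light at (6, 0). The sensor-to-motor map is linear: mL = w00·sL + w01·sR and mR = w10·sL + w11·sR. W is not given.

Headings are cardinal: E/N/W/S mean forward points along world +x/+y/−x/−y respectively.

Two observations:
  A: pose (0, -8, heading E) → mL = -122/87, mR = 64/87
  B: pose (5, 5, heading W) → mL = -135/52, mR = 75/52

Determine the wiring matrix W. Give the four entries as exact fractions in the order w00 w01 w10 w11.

obs A: pose=(0,-8,E) → sL=60/29, sR=4/3, mL=-122/87, mR=64/87
obs B: pose=(5,5,W) → sL=15/4, sR=30/13, mL=-135/52, mR=75/52
sensor matrix S = [[60/29, 4/3], [15/4, 30/13]]; det S = -85/377
solve [mL_A; mL_B] = S·[w00; w01] and [mR_A; mR_B] = S·[w10; w11]:
  w00 = -1, w01 = 1/2, w10 = 1, w11 = -1

-1 1/2 1 -1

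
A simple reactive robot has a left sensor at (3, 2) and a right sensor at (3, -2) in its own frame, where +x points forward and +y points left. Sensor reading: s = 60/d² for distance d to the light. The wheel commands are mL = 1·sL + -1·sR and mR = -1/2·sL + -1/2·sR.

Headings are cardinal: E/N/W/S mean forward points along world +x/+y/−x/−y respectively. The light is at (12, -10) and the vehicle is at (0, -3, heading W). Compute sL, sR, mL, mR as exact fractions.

6/25 10/51 56/1275 -278/1275

left sensor world pos  = (-3, -5); dL² = 250
right sensor world pos = (-3, -1); dR² = 306
sL = 60/250 = 6/25
sR = 60/306 = 10/51
mL = 1·sL + -1·sR = 56/1275
mR = -1/2·sL + -1/2·sR = -278/1275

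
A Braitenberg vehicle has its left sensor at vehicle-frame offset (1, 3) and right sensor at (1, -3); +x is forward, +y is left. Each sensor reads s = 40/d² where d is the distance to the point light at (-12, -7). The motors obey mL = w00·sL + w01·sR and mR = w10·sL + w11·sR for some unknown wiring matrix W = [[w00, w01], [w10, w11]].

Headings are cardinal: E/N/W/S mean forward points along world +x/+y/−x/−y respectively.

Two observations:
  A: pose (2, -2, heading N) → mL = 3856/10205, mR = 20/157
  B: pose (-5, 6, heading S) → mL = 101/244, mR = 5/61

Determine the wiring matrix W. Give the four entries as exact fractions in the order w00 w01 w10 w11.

obs A: pose=(2,-2,N) → sL=40/157, sR=8/65, mL=3856/10205, mR=20/157
obs B: pose=(-5,6,S) → sL=10/61, sR=1/4, mL=101/244, mR=5/61
sensor matrix S = [[40/157, 8/65], [10/61, 1/4]]; det S = 5418/124501
solve [mL_A; mL_B] = S·[w00; w01] and [mR_A; mR_B] = S·[w10; w11]:
  w00 = 1, w01 = 1, w10 = 1/2, w11 = 0

1 1 1/2 0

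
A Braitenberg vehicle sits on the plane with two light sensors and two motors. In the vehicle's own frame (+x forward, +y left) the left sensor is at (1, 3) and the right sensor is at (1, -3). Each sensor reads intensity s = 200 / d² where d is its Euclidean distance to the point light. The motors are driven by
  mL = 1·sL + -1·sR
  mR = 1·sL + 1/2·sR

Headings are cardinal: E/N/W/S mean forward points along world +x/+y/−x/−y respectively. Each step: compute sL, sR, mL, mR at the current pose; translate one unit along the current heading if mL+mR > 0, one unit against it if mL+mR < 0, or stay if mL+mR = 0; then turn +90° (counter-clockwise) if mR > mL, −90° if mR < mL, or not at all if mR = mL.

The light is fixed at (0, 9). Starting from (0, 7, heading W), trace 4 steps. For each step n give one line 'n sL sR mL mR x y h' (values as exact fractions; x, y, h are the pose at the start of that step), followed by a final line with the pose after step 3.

0 100/13 100 -1200/13 750/13 0 7 W
1 8 200/13 -96/13 204/13 1 7 S
2 50 5 45 105/2 1 6 E
3 40 200/29 960/29 1260/29 2 6 N
final 2 7 W

n=0: pose=(0,7,W); sL=100/13, sR=100; mL=-1200/13, mR=750/13; mL+mR=-450/13 → advance -1; mR−mL=150 → turn +1·90°
n=1: pose=(1,7,S); sL=8, sR=200/13; mL=-96/13, mR=204/13; mL+mR=108/13 → advance +1; mR−mL=300/13 → turn +1·90°
n=2: pose=(1,6,E); sL=50, sR=5; mL=45, mR=105/2; mL+mR=195/2 → advance +1; mR−mL=15/2 → turn +1·90°
n=3: pose=(2,6,N); sL=40, sR=200/29; mL=960/29, mR=1260/29; mL+mR=2220/29 → advance +1; mR−mL=300/29 → turn +1·90°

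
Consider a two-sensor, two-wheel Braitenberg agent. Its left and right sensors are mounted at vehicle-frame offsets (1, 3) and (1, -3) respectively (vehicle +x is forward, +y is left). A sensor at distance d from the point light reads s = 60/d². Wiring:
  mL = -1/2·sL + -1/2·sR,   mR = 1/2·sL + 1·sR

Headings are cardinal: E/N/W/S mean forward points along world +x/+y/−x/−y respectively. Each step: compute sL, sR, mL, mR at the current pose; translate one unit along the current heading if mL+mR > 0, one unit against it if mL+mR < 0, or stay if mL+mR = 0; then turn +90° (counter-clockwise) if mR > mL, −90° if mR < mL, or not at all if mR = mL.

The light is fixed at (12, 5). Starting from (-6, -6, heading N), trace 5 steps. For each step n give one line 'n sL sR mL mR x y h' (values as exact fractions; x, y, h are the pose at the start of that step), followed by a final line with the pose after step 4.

0 60/541 12/65 -5196/35165 8442/35165 -6 -6 N
1 6/53 6/41 -282/2173 441/2173 -6 -5 W
2 60/377 12/121 -5892/45617 8154/45617 -7 -5 S
3 15/97 3/26 -681/5044 243/1261 -7 -6 E
4 60/541 12/65 -5196/35165 8442/35165 -6 -6 N
final -6 -5 W

n=0: pose=(-6,-6,N); sL=60/541, sR=12/65; mL=-5196/35165, mR=8442/35165; mL+mR=6/65 → advance +1; mR−mL=13638/35165 → turn +1·90°
n=1: pose=(-6,-5,W); sL=6/53, sR=6/41; mL=-282/2173, mR=441/2173; mL+mR=3/41 → advance +1; mR−mL=723/2173 → turn +1·90°
n=2: pose=(-7,-5,S); sL=60/377, sR=12/121; mL=-5892/45617, mR=8154/45617; mL+mR=6/121 → advance +1; mR−mL=14046/45617 → turn +1·90°
n=3: pose=(-7,-6,E); sL=15/97, sR=3/26; mL=-681/5044, mR=243/1261; mL+mR=3/52 → advance +1; mR−mL=1653/5044 → turn +1·90°
n=4: pose=(-6,-6,N); sL=60/541, sR=12/65; mL=-5196/35165, mR=8442/35165; mL+mR=6/65 → advance +1; mR−mL=13638/35165 → turn +1·90°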